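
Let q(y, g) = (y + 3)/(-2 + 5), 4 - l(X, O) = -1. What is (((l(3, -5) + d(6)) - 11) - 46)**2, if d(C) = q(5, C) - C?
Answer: 27556/9 ≈ 3061.8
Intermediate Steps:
l(X, O) = 5 (l(X, O) = 4 - 1*(-1) = 4 + 1 = 5)
q(y, g) = 1 + y/3 (q(y, g) = (3 + y)/3 = (3 + y)*(1/3) = 1 + y/3)
d(C) = 8/3 - C (d(C) = (1 + (1/3)*5) - C = (1 + 5/3) - C = 8/3 - C)
(((l(3, -5) + d(6)) - 11) - 46)**2 = (((5 + (8/3 - 1*6)) - 11) - 46)**2 = (((5 + (8/3 - 6)) - 11) - 46)**2 = (((5 - 10/3) - 11) - 46)**2 = ((5/3 - 11) - 46)**2 = (-28/3 - 46)**2 = (-166/3)**2 = 27556/9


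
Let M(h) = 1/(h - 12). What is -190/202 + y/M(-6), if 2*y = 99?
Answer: -90086/101 ≈ -891.94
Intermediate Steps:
M(h) = 1/(-12 + h)
y = 99/2 (y = (½)*99 = 99/2 ≈ 49.500)
-190/202 + y/M(-6) = -190/202 + 99/(2*(1/(-12 - 6))) = -190*1/202 + 99/(2*(1/(-18))) = -95/101 + 99/(2*(-1/18)) = -95/101 + (99/2)*(-18) = -95/101 - 891 = -90086/101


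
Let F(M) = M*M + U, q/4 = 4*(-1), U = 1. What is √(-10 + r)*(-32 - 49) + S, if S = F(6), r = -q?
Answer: 37 - 81*√6 ≈ -161.41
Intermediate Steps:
q = -16 (q = 4*(4*(-1)) = 4*(-4) = -16)
F(M) = 1 + M² (F(M) = M*M + 1 = M² + 1 = 1 + M²)
r = 16 (r = -1*(-16) = 16)
S = 37 (S = 1 + 6² = 1 + 36 = 37)
√(-10 + r)*(-32 - 49) + S = √(-10 + 16)*(-32 - 49) + 37 = √6*(-81) + 37 = -81*√6 + 37 = 37 - 81*√6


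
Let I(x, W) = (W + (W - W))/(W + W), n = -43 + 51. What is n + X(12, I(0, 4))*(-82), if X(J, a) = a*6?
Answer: -238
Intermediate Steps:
n = 8
I(x, W) = 1/2 (I(x, W) = (W + 0)/((2*W)) = W*(1/(2*W)) = 1/2)
X(J, a) = 6*a
n + X(12, I(0, 4))*(-82) = 8 + (6*(1/2))*(-82) = 8 + 3*(-82) = 8 - 246 = -238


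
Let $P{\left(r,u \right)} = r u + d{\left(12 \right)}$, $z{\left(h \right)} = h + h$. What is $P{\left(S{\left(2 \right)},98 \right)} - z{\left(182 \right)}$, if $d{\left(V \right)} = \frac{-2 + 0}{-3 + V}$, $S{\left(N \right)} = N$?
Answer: $- \frac{1514}{9} \approx -168.22$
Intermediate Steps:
$d{\left(V \right)} = - \frac{2}{-3 + V}$
$z{\left(h \right)} = 2 h$
$P{\left(r,u \right)} = - \frac{2}{9} + r u$ ($P{\left(r,u \right)} = r u - \frac{2}{-3 + 12} = r u - \frac{2}{9} = - \frac{2}{9} + r u$)
$P{\left(S{\left(2 \right)},98 \right)} - z{\left(182 \right)} = \left(- \frac{2}{9} + 2 \cdot 98\right) - 2 \cdot 182 = \left(- \frac{2}{9} + 196\right) - 364 = \frac{1762}{9} - 364 = - \frac{1514}{9}$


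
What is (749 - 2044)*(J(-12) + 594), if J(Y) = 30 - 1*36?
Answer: -761460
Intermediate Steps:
J(Y) = -6 (J(Y) = 30 - 36 = -6)
(749 - 2044)*(J(-12) + 594) = (749 - 2044)*(-6 + 594) = -1295*588 = -761460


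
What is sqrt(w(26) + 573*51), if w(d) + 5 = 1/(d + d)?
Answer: sqrt(19751381)/26 ≈ 170.93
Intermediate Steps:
w(d) = -5 + 1/(2*d) (w(d) = -5 + 1/(d + d) = -5 + 1/(2*d))
sqrt(w(26) + 573*51) = sqrt((-5 + (1/2)/26) + 573*51) = sqrt((-5 + (1/2)*(1/26)) + 29223) = sqrt((-5 + 1/52) + 29223) = sqrt(-259/52 + 29223) = sqrt(1519337/52) = sqrt(19751381)/26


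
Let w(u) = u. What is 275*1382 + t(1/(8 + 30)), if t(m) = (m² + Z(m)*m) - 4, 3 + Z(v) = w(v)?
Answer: 137196578/361 ≈ 3.8005e+5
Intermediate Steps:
Z(v) = -3 + v
t(m) = -4 + m² + m*(-3 + m) (t(m) = (m² + (-3 + m)*m) - 4 = (m² + m*(-3 + m)) - 4 = -4 + m² + m*(-3 + m))
275*1382 + t(1/(8 + 30)) = 275*1382 + (-4 + (1/(8 + 30))² + (-3 + 1/(8 + 30))/(8 + 30)) = 380050 + (-4 + (1/38)² + (-3 + 1/38)/38) = 380050 + (-4 + 1/1444 + (1/38)*(-113/38)) = 380050 + (-4 + 1/1444 - 113/1444) = 380050 - 1472/361 = 137196578/361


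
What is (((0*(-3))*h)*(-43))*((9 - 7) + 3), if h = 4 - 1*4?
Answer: 0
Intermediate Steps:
h = 0 (h = 4 - 4 = 0)
(((0*(-3))*h)*(-43))*((9 - 7) + 3) = (((0*(-3))*0)*(-43))*((9 - 7) + 3) = ((0*0)*(-43))*(2 + 3) = (0*(-43))*5 = 0*5 = 0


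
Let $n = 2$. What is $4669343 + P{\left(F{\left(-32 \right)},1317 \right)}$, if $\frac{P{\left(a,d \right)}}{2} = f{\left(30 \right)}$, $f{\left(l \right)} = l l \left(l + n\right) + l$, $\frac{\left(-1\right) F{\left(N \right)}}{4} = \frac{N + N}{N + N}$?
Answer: $4727003$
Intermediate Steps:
$F{\left(N \right)} = -4$ ($F{\left(N \right)} = - 4 \frac{N + N}{N + N} = - 4 \frac{2 N}{2 N} = - 4 \cdot 2 N \frac{1}{2 N} = \left(-4\right) 1 = -4$)
$f{\left(l \right)} = l + l^{2} \left(2 + l\right)$ ($f{\left(l \right)} = l l \left(l + 2\right) + l = l l \left(2 + l\right) + l = l^{2} \left(2 + l\right) + l = l + l^{2} \left(2 + l\right)$)
$P{\left(a,d \right)} = 57660$ ($P{\left(a,d \right)} = 2 \cdot 30 \left(1 + 30^{2} + 2 \cdot 30\right) = 2 \cdot 30 \left(1 + 900 + 60\right) = 2 \cdot 30 \cdot 961 = 2 \cdot 28830 = 57660$)
$4669343 + P{\left(F{\left(-32 \right)},1317 \right)} = 4669343 + 57660 = 4727003$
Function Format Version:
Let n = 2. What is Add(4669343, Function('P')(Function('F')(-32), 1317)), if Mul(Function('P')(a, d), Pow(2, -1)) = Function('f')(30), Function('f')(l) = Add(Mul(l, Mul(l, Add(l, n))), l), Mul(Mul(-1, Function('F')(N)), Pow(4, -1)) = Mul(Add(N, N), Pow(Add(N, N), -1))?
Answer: 4727003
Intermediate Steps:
Function('F')(N) = -4 (Function('F')(N) = Mul(-4, Mul(Add(N, N), Pow(Add(N, N), -1))) = Mul(-4, Mul(Mul(2, N), Pow(Mul(2, N), -1))) = Mul(-4, Mul(Mul(2, N), Mul(Rational(1, 2), Pow(N, -1)))) = Mul(-4, 1) = -4)
Function('f')(l) = Add(l, Mul(Pow(l, 2), Add(2, l))) (Function('f')(l) = Add(Mul(l, Mul(l, Add(l, 2))), l) = Add(Mul(l, Mul(l, Add(2, l))), l) = Add(Mul(Pow(l, 2), Add(2, l)), l) = Add(l, Mul(Pow(l, 2), Add(2, l))))
Function('P')(a, d) = 57660 (Function('P')(a, d) = Mul(2, Mul(30, Add(1, Pow(30, 2), Mul(2, 30)))) = Mul(2, Mul(30, Add(1, 900, 60))) = Mul(2, Mul(30, 961)) = Mul(2, 28830) = 57660)
Add(4669343, Function('P')(Function('F')(-32), 1317)) = Add(4669343, 57660) = 4727003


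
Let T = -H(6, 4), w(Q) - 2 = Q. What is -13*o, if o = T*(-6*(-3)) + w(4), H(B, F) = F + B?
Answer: 2262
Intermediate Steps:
w(Q) = 2 + Q
H(B, F) = B + F
T = -10 (T = -(6 + 4) = -1*10 = -10)
o = -174 (o = -(-60)*(-3) + (2 + 4) = -10*18 + 6 = -180 + 6 = -174)
-13*o = -13*(-174) = 2262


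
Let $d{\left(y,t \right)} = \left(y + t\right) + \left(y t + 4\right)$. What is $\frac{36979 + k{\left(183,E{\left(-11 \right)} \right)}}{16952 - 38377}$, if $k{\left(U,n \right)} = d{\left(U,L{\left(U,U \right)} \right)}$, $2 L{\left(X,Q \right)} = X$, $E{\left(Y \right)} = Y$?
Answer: $- \frac{54002}{21425} \approx -2.5205$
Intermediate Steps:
$L{\left(X,Q \right)} = \frac{X}{2}$
$d{\left(y,t \right)} = 4 + t + y + t y$ ($d{\left(y,t \right)} = \left(t + y\right) + \left(t y + 4\right) = \left(t + y\right) + \left(4 + t y\right) = 4 + t + y + t y$)
$k{\left(U,n \right)} = 4 + \frac{U^{2}}{2} + \frac{3 U}{2}$ ($k{\left(U,n \right)} = 4 + \frac{U}{2} + U + \frac{U}{2} U = 4 + \frac{U}{2} + U + \frac{U^{2}}{2} = 4 + \frac{U^{2}}{2} + \frac{3 U}{2}$)
$\frac{36979 + k{\left(183,E{\left(-11 \right)} \right)}}{16952 - 38377} = \frac{36979 + \left(4 + \frac{183^{2}}{2} + \frac{3}{2} \cdot 183\right)}{16952 - 38377} = \frac{36979 + \left(4 + \frac{1}{2} \cdot 33489 + \frac{549}{2}\right)}{-21425} = \left(36979 + \left(4 + \frac{33489}{2} + \frac{549}{2}\right)\right) \left(- \frac{1}{21425}\right) = \left(36979 + 17023\right) \left(- \frac{1}{21425}\right) = 54002 \left(- \frac{1}{21425}\right) = - \frac{54002}{21425}$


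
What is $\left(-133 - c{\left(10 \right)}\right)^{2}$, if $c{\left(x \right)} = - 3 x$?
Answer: $10609$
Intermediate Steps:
$\left(-133 - c{\left(10 \right)}\right)^{2} = \left(-133 - \left(-3\right) 10\right)^{2} = \left(-133 - -30\right)^{2} = \left(-133 + 30\right)^{2} = \left(-103\right)^{2} = 10609$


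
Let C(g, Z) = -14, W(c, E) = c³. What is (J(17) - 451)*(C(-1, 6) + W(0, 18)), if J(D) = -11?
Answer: 6468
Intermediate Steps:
(J(17) - 451)*(C(-1, 6) + W(0, 18)) = (-11 - 451)*(-14 + 0³) = -462*(-14 + 0) = -462*(-14) = 6468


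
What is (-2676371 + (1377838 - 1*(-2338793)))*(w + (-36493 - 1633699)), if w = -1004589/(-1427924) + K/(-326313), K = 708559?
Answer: -15568429547073514859315/8960580081 ≈ -1.7374e+12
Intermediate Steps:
w = -683957951159/465950164212 (w = -1004589/(-1427924) + 708559/(-326313) = -1004589*(-1/1427924) + 708559*(-1/326313) = 1004589/1427924 - 708559/326313 = -683957951159/465950164212 ≈ -1.4679)
(-2676371 + (1377838 - 1*(-2338793)))*(w + (-36493 - 1633699)) = (-2676371 + (1377838 - 1*(-2338793)))*(-683957951159/465950164212 + (-36493 - 1633699)) = (-2676371 + (1377838 + 2338793))*(-683957951159/465950164212 - 1670192) = (-2676371 + 3716631)*(-778226920623519863/465950164212) = 1040260*(-778226920623519863/465950164212) = -15568429547073514859315/8960580081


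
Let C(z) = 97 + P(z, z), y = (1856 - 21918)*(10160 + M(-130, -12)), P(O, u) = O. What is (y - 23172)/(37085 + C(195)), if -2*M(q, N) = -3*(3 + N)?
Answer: -203582255/37377 ≈ -5446.7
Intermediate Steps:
M(q, N) = 9/2 + 3*N/2 (M(q, N) = -(-3)*(3 + N)/2 = -(-9 - 3*N)/2 = 9/2 + 3*N/2)
y = -203559083 (y = (1856 - 21918)*(10160 + (9/2 + (3/2)*(-12))) = -20062*(10160 + (9/2 - 18)) = -20062*(10160 - 27/2) = -20062*20293/2 = -203559083)
C(z) = 97 + z
(y - 23172)/(37085 + C(195)) = (-203559083 - 23172)/(37085 + (97 + 195)) = -203582255/(37085 + 292) = -203582255/37377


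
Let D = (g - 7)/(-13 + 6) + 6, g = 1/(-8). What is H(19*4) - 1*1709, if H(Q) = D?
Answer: -95311/56 ≈ -1702.0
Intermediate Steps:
g = -1/8 ≈ -0.12500
D = 393/56 (D = (-1/8 - 7)/(-13 + 6) + 6 = -57/8/(-7) + 6 = -57/8*(-1/7) + 6 = 57/56 + 6 = 393/56 ≈ 7.0179)
H(Q) = 393/56
H(19*4) - 1*1709 = 393/56 - 1*1709 = 393/56 - 1709 = -95311/56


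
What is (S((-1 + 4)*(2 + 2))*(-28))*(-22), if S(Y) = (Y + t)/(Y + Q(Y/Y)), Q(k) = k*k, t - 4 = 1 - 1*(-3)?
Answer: 12320/13 ≈ 947.69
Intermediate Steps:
t = 8 (t = 4 + (1 - 1*(-3)) = 4 + (1 + 3) = 4 + 4 = 8)
Q(k) = k²
S(Y) = (8 + Y)/(1 + Y) (S(Y) = (Y + 8)/(Y + (Y/Y)²) = (8 + Y)/(Y + 1²) = (8 + Y)/(Y + 1) = (8 + Y)/(1 + Y))
(S((-1 + 4)*(2 + 2))*(-28))*(-22) = (((8 + (-1 + 4)*(2 + 2))/(1 + (-1 + 4)*(2 + 2)))*(-28))*(-22) = (((8 + 3*4)/(1 + 3*4))*(-28))*(-22) = (((8 + 12)/(1 + 12))*(-28))*(-22) = ((20/13)*(-28))*(-22) = -560/13*(-22) = 12320/13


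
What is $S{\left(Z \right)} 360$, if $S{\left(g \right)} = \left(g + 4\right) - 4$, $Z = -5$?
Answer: $-1800$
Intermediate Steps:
$S{\left(g \right)} = g$ ($S{\left(g \right)} = \left(4 + g\right) - 4 = g$)
$S{\left(Z \right)} 360 = \left(-5\right) 360 = -1800$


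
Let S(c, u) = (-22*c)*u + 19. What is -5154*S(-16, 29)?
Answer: -52709958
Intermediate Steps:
S(c, u) = 19 - 22*c*u (S(c, u) = -22*c*u + 19 = 19 - 22*c*u)
-5154*S(-16, 29) = -5154*(19 - 22*(-16)*29) = -5154*(19 + 10208) = -5154*10227 = -52709958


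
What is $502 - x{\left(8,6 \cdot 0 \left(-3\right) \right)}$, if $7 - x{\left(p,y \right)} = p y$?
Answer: $495$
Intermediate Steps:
$x{\left(p,y \right)} = 7 - p y$
$502 - x{\left(8,6 \cdot 0 \left(-3\right) \right)} = 502 - \left(7 - 8 \cdot 6 \cdot 0 \left(-3\right)\right) = 502 - \left(7 - 8 \cdot 0 \left(-3\right)\right) = 502 - \left(7 - 8 \cdot 0\right) = 502 - \left(7 + 0\right) = 502 - 7 = 495$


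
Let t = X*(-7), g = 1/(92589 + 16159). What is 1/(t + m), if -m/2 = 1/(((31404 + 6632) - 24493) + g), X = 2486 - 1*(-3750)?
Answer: -1472774165/64289538068076 ≈ -2.2908e-5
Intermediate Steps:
X = 6236 (X = 2486 + 3750 = 6236)
g = 1/108748 ≈ 9.1956e-6
t = -43652 (t = 6236*(-7) = -43652)
m = -217496/1472774165 (m = -2/(((31404 + 6632) - 24493) + 1/108748) = -2/((38036 - 24493) + 1/108748) = -2/(13543 + 1/108748) = -2/1472774165/108748 = -2*108748/1472774165 = -217496/1472774165 ≈ -0.00014768)
1/(t + m) = 1/(-43652 - 217496/1472774165) = 1/(-64289538068076/1472774165) = -1472774165/64289538068076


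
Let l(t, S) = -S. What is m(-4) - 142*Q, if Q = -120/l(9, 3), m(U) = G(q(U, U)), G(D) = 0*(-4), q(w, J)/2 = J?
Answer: -5680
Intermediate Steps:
q(w, J) = 2*J
G(D) = 0
m(U) = 0
Q = 40 (Q = -120/((-1*3)) = -120/(-3) = -120*(-1/3) = 40)
m(-4) - 142*Q = 0 - 142*40 = 0 - 5680 = -5680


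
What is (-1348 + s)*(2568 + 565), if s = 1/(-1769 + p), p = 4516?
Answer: -11601358015/2747 ≈ -4.2233e+6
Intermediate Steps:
s = 1/2747 (s = 1/(-1769 + 4516) = 1/2747 ≈ 0.00036403)
(-1348 + s)*(2568 + 565) = (-1348 + 1/2747)*(2568 + 565) = -3702955/2747*3133 = -11601358015/2747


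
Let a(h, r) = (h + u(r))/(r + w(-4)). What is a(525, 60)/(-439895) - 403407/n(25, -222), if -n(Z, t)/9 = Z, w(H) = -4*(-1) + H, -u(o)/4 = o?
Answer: 15773930773/8797900 ≈ 1792.9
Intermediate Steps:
u(o) = -4*o
w(H) = 4 + H
n(Z, t) = -9*Z
a(h, r) = (h - 4*r)/r (a(h, r) = (h - 4*r)/(r + (4 - 4)) = (h - 4*r)/(r + 0) = (h - 4*r)/r)
a(525, 60)/(-439895) - 403407/n(25, -222) = (-4 + 525/60)/(-439895) - 403407/((-9*25)) = (-4 + 525*(1/60))*(-1/439895) - 403407/(-225) = (-4 + 35/4)*(-1/439895) - 403407*(-1/225) = (19/4)*(-1/439895) + 44823/25 = -19/1759580 + 44823/25 = 15773930773/8797900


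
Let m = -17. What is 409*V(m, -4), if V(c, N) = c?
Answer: -6953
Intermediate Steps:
409*V(m, -4) = 409*(-17) = -6953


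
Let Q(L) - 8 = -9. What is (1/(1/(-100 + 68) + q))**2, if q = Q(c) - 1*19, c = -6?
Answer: 1024/410881 ≈ 0.0024922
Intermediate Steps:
Q(L) = -1 (Q(L) = 8 - 9 = -1)
q = -20 (q = -1 - 1*19 = -1 - 19 = -20)
(1/(1/(-100 + 68) + q))**2 = (1/(1/(-100 + 68) - 20))**2 = (1/(1/(-32) - 20))**2 = (1/(-1/32 - 20))**2 = (1/(-641/32))**2 = (-32/641)**2 = 1024/410881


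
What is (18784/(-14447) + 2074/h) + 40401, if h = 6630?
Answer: 113813501552/2817165 ≈ 40400.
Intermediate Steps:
(18784/(-14447) + 2074/h) + 40401 = (18784/(-14447) + 2074/6630) + 40401 = (18784*(-1/14447) + 2074*(1/6630)) + 40401 = (-18784/14447 + 61/195) + 40401 = -2781613/2817165 + 40401 = 113813501552/2817165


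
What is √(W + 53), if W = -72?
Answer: I*√19 ≈ 4.3589*I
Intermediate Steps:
√(W + 53) = √(-72 + 53) = √(-19) = I*√19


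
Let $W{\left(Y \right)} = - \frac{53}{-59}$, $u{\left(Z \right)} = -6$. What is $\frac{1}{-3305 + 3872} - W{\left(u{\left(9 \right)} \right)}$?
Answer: $- \frac{29992}{33453} \approx -0.89654$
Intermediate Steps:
$W{\left(Y \right)} = \frac{53}{59}$ ($W{\left(Y \right)} = \left(-53\right) \left(- \frac{1}{59}\right) = \frac{53}{59}$)
$\frac{1}{-3305 + 3872} - W{\left(u{\left(9 \right)} \right)} = \frac{1}{-3305 + 3872} - \frac{53}{59} = \frac{1}{567} - \frac{53}{59} = - \frac{29992}{33453}$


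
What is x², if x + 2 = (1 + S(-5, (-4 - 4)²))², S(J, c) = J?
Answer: 196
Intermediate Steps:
x = 14 (x = -2 + (1 - 5)² = -2 + (-4)² = -2 + 16 = 14)
x² = 14² = 196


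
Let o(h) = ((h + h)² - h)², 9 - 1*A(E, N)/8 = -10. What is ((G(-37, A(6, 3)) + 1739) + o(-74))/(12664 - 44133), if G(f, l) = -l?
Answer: -483034071/31469 ≈ -15350.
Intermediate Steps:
A(E, N) = 152 (A(E, N) = 72 - 8*(-10) = 72 + 80 = 152)
o(h) = (-h + 4*h²)² (o(h) = ((2*h)² - h)² = (4*h² - h)² = (-h + 4*h²)²)
((G(-37, A(6, 3)) + 1739) + o(-74))/(12664 - 44133) = ((-1*152 + 1739) + (-74)²*(-1 + 4*(-74))²)/(12664 - 44133) = ((-152 + 1739) + 5476*(-1 - 296)²)/(-31469) = (1587 + 5476*(-297)²)*(-1/31469) = (1587 + 5476*88209)*(-1/31469) = (1587 + 483032484)*(-1/31469) = 483034071*(-1/31469) = -483034071/31469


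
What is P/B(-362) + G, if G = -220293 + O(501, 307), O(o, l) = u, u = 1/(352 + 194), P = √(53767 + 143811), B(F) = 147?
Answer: -120279977/546 + √197578/147 ≈ -2.2029e+5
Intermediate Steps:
P = √197578 ≈ 444.50
u = 1/546 ≈ 0.0018315
O(o, l) = 1/546
G = -120279977/546 (G = -220293 + 1/546 = -120279977/546 ≈ -2.2029e+5)
P/B(-362) + G = √197578/147 - 120279977/546 = -120279977/546 + √197578/147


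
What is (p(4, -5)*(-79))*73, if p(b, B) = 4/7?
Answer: -23068/7 ≈ -3295.4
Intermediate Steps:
p(b, B) = 4/7 (p(b, B) = 4*(⅐) = 4/7)
(p(4, -5)*(-79))*73 = ((4/7)*(-79))*73 = -316/7*73 = -23068/7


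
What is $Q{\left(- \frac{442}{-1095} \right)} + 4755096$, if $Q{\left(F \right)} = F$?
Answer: $\frac{5206830562}{1095} \approx 4.7551 \cdot 10^{6}$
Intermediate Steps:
$Q{\left(- \frac{442}{-1095} \right)} + 4755096 = - \frac{442}{-1095} + 4755096 = \left(-442\right) \left(- \frac{1}{1095}\right) + 4755096 = \frac{442}{1095} + 4755096 = \frac{5206830562}{1095}$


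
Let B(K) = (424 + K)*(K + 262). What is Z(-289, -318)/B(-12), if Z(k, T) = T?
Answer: -159/51500 ≈ -0.0030874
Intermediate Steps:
B(K) = (262 + K)*(424 + K) (B(K) = (424 + K)*(262 + K) = (262 + K)*(424 + K))
Z(-289, -318)/B(-12) = -318/(111088 + (-12)² + 686*(-12)) = -318/(111088 + 144 - 8232) = -318/103000 = -318*1/103000 = -159/51500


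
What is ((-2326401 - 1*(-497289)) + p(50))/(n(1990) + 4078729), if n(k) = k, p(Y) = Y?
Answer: -1829062/4080719 ≈ -0.44822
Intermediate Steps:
((-2326401 - 1*(-497289)) + p(50))/(n(1990) + 4078729) = ((-2326401 - 1*(-497289)) + 50)/(1990 + 4078729) = ((-2326401 + 497289) + 50)/4080719 = (-1829112 + 50)*(1/4080719) = -1829062*1/4080719 = -1829062/4080719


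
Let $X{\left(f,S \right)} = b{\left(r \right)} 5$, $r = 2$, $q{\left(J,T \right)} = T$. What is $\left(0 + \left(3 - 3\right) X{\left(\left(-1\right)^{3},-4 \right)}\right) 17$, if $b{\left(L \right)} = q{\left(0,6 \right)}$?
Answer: $0$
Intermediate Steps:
$b{\left(L \right)} = 6$
$X{\left(f,S \right)} = 30$ ($X{\left(f,S \right)} = 6 \cdot 5 = 30$)
$\left(0 + \left(3 - 3\right) X{\left(\left(-1\right)^{3},-4 \right)}\right) 17 = \left(0 + \left(3 - 3\right) 30\right) 17 = \left(0 + 0 \cdot 30\right) 17 = \left(0 + 0\right) 17 = 0 \cdot 17 = 0$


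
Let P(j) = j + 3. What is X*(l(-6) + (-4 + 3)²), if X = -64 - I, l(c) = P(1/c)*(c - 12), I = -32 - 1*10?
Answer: 1100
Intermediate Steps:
I = -42 (I = -32 - 10 = -42)
P(j) = 3 + j
l(c) = (-12 + c)*(3 + 1/c) (l(c) = (3 + 1/c)*(c - 12) = (3 + 1/c)*(-12 + c) = (-12 + c)*(3 + 1/c))
X = -22 (X = -64 - 1*(-42) = -64 + 42 = -22)
X*(l(-6) + (-4 + 3)²) = -22*((-35 - 12/(-6) + 3*(-6)) + (-4 + 3)²) = -22*((-35 - 12*(-⅙) - 18) + (-1)²) = -22*((-35 + 2 - 18) + 1) = -22*(-51 + 1) = -22*(-50) = 1100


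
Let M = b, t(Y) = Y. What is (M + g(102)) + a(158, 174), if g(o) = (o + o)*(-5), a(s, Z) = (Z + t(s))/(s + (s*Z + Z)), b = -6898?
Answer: -55077525/6956 ≈ -7918.0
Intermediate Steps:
a(s, Z) = (Z + s)/(Z + s + Z*s) (a(s, Z) = (Z + s)/(s + (s*Z + Z)) = (Z + s)/(s + (Z*s + Z)) = (Z + s)/(s + (Z + Z*s)) = (Z + s)/(Z + s + Z*s))
M = -6898
g(o) = -10*o (g(o) = (2*o)*(-5) = -10*o)
(M + g(102)) + a(158, 174) = (-6898 - 10*102) + (174 + 158)/(174 + 158 + 174*158) = (-6898 - 1020) + 332/(174 + 158 + 27492) = -7918 + 332/27824 = -7918 + (1/27824)*332 = -7918 + 83/6956 = -55077525/6956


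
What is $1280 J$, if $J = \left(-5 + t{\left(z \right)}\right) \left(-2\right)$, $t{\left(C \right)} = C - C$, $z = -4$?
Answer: $12800$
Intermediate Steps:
$t{\left(C \right)} = 0$
$J = 10$ ($J = \left(-5 + 0\right) \left(-2\right) = \left(-5\right) \left(-2\right) = 10$)
$1280 J = 1280 \cdot 10 = 12800$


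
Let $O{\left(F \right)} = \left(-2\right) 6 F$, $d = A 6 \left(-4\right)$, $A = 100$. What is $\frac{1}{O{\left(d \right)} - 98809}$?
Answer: $- \frac{1}{70009} \approx -1.4284 \cdot 10^{-5}$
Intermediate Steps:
$d = -2400$ ($d = 100 \cdot 6 \left(-4\right) = 100 \left(-24\right) = -2400$)
$O{\left(F \right)} = - 12 F$
$\frac{1}{O{\left(d \right)} - 98809} = \frac{1}{\left(-12\right) \left(-2400\right) - 98809} = \frac{1}{28800 - 98809} = \frac{1}{-70009} = - \frac{1}{70009}$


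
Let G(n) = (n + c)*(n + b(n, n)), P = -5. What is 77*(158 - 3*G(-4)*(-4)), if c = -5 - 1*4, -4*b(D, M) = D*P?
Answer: 120274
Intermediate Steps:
b(D, M) = 5*D/4 (b(D, M) = -D*(-5)/4 = -(-5)*D/4 = 5*D/4)
c = -9 (c = -5 - 4 = -9)
G(n) = 9*n*(-9 + n)/4 (G(n) = (n - 9)*(n + 5*n/4) = (-9 + n)*(9*n/4) = 9*n*(-9 + n)/4)
77*(158 - 3*G(-4)*(-4)) = 77*(158 - 27*(-4)*(-9 - 4)/4*(-4)) = 77*(158 - 27*(-4)*(-13)/4*(-4)) = 77*(158 - 3*117*(-4)) = 77*(158 - 351*(-4)) = 77*(158 + 1404) = 77*1562 = 120274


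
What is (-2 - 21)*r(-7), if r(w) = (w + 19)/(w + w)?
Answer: 138/7 ≈ 19.714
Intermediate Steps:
r(w) = (19 + w)/(2*w) (r(w) = (19 + w)/((2*w)) = (19 + w)*(1/(2*w)) = (19 + w)/(2*w))
(-2 - 21)*r(-7) = (-2 - 21)*((½)*(19 - 7)/(-7)) = -23*(-1)*12/(2*7) = -23*(-6/7) = 138/7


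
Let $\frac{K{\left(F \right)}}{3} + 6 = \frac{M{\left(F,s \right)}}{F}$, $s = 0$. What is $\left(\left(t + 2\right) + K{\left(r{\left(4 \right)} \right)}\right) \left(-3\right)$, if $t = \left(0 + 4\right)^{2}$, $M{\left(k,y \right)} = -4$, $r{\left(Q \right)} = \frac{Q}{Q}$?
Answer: $36$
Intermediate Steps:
$r{\left(Q \right)} = 1$
$K{\left(F \right)} = -18 - \frac{12}{F}$ ($K{\left(F \right)} = -18 + 3 \left(- \frac{4}{F}\right) = -18 - \frac{12}{F}$)
$t = 16$ ($t = 4^{2} = 16$)
$\left(\left(t + 2\right) + K{\left(r{\left(4 \right)} \right)}\right) \left(-3\right) = \left(\left(16 + 2\right) - \left(18 + \frac{12}{1}\right)\right) \left(-3\right) = \left(18 - 30\right) \left(-3\right) = \left(-12\right) \left(-3\right) = 36$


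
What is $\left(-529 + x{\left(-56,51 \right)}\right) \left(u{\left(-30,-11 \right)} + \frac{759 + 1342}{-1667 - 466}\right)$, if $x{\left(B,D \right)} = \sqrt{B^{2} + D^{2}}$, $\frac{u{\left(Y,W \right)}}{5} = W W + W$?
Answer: $- \frac{619484921}{2133} + \frac{1171049 \sqrt{5737}}{2133} \approx -2.4885 \cdot 10^{5}$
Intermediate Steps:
$u{\left(Y,W \right)} = 5 W + 5 W^{2}$ ($u{\left(Y,W \right)} = 5 \left(W W + W\right) = 5 \left(W^{2} + W\right) = 5 \left(W + W^{2}\right) = 5 W + 5 W^{2}$)
$\left(-529 + x{\left(-56,51 \right)}\right) \left(u{\left(-30,-11 \right)} + \frac{759 + 1342}{-1667 - 466}\right) = \left(-529 + \sqrt{\left(-56\right)^{2} + 51^{2}}\right) \left(5 \left(-11\right) \left(1 - 11\right) + \frac{759 + 1342}{-1667 - 466}\right) = \left(-529 + \sqrt{3136 + 2601}\right) \left(5 \left(-11\right) \left(-10\right) + \frac{2101}{-2133}\right) = \left(-529 + \sqrt{5737}\right) \left(550 + 2101 \left(- \frac{1}{2133}\right)\right) = \left(-529 + \sqrt{5737}\right) \left(550 - \frac{2101}{2133}\right) = \left(-529 + \sqrt{5737}\right) \frac{1171049}{2133} = - \frac{619484921}{2133} + \frac{1171049 \sqrt{5737}}{2133}$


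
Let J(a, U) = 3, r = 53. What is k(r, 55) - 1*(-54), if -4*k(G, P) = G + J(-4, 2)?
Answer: 40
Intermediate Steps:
k(G, P) = -3/4 - G/4 (k(G, P) = -(G + 3)/4 = -(3 + G)/4 = -3/4 - G/4)
k(r, 55) - 1*(-54) = (-3/4 - 1/4*53) - 1*(-54) = (-3/4 - 53/4) + 54 = -14 + 54 = 40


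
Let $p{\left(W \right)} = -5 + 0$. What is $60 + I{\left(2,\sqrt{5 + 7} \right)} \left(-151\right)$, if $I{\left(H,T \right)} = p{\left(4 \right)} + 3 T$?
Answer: $815 - 906 \sqrt{3} \approx -754.24$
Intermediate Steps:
$p{\left(W \right)} = -5$
$I{\left(H,T \right)} = -5 + 3 T$
$60 + I{\left(2,\sqrt{5 + 7} \right)} \left(-151\right) = 60 + \left(-5 + 3 \sqrt{5 + 7}\right) \left(-151\right) = 60 + \left(-5 + 3 \sqrt{12}\right) \left(-151\right) = 60 + \left(-5 + 3 \cdot 2 \sqrt{3}\right) \left(-151\right) = 60 + \left(-5 + 6 \sqrt{3}\right) \left(-151\right) = 60 + \left(755 - 906 \sqrt{3}\right) = 815 - 906 \sqrt{3}$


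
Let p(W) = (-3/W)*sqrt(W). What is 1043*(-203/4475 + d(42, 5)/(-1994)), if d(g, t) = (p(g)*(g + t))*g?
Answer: -211729/4475 + 147063*sqrt(42)/1994 ≈ 430.66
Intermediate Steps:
p(W) = -3/sqrt(W)
d(g, t) = -3*sqrt(g)*(g + t) (d(g, t) = ((-3/sqrt(g))*(g + t))*g = (-3*(g + t)/sqrt(g))*g = -3*sqrt(g)*(g + t))
1043*(-203/4475 + d(42, 5)/(-1994)) = 1043*(-203/4475 + (3*sqrt(42)*(-1*42 - 1*5))/(-1994)) = 1043*(-203*1/4475 + (3*sqrt(42)*(-42 - 5))*(-1/1994)) = 1043*(-203/4475 + (3*sqrt(42)*(-47))*(-1/1994)) = 1043*(-203/4475 - 141*sqrt(42)*(-1/1994)) = 1043*(-203/4475 + 141*sqrt(42)/1994) = -211729/4475 + 147063*sqrt(42)/1994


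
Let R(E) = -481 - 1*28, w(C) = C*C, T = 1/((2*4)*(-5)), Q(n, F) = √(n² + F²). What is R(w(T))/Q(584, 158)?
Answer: -509*√91505/183010 ≈ -0.84133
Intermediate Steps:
Q(n, F) = √(F² + n²)
T = -1/40 (T = 1/(8*(-5)) = 1/(-40) = -1/40 ≈ -0.025000)
w(C) = C²
R(E) = -509 (R(E) = -481 - 28 = -509)
R(w(T))/Q(584, 158) = -509/√(158² + 584²) = -509/√(24964 + 341056) = -509*√91505/183010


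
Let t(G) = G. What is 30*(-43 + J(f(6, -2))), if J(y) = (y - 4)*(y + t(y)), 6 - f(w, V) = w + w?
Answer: 2310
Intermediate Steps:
f(w, V) = 6 - 2*w (f(w, V) = 6 - (w + w) = 6 - 2*w)
J(y) = 2*y*(-4 + y) (J(y) = (y - 4)*(y + y) = (-4 + y)*(2*y) = 2*y*(-4 + y))
30*(-43 + J(f(6, -2))) = 30*(-43 + 2*(6 - 2*6)*(-4 + (6 - 2*6))) = 30*(-43 + 2*(6 - 12)*(-4 + (6 - 12))) = 30*(-43 + 2*(-6)*(-4 - 6)) = 30*(-43 + 2*(-6)*(-10)) = 30*(-43 + 120) = 30*77 = 2310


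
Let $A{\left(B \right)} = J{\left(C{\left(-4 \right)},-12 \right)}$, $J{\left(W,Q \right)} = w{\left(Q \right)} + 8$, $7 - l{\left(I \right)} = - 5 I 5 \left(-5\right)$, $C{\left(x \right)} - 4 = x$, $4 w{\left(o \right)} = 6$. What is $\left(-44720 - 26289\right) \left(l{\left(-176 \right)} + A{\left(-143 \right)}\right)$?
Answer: $- \frac{3126739297}{2} \approx -1.5634 \cdot 10^{9}$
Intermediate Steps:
$w{\left(o \right)} = \frac{3}{2}$ ($w{\left(o \right)} = \frac{1}{4} \cdot 6 = \frac{3}{2}$)
$C{\left(x \right)} = 4 + x$
$l{\left(I \right)} = 7 - 125 I$ ($l{\left(I \right)} = 7 - - 5 I 5 \left(-5\right) = 7 - - 25 I \left(-5\right) = 7 - 125 I$)
$J{\left(W,Q \right)} = \frac{19}{2}$ ($J{\left(W,Q \right)} = \frac{3}{2} + 8 = \frac{19}{2}$)
$A{\left(B \right)} = \frac{19}{2}$
$\left(-44720 - 26289\right) \left(l{\left(-176 \right)} + A{\left(-143 \right)}\right) = \left(-44720 - 26289\right) \left(\left(7 - -22000\right) + \frac{19}{2}\right) = - 71009 \left(\left(7 + 22000\right) + \frac{19}{2}\right) = - 71009 \left(22007 + \frac{19}{2}\right) = \left(-71009\right) \frac{44033}{2} = - \frac{3126739297}{2}$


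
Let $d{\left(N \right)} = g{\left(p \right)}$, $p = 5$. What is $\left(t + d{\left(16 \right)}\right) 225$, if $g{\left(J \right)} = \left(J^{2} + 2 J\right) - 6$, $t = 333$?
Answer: $81450$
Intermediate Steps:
$g{\left(J \right)} = -6 + J^{2} + 2 J$ ($g{\left(J \right)} = \left(J^{2} + 2 J\right) - 6 = -6 + J^{2} + 2 J$)
$d{\left(N \right)} = 29$ ($d{\left(N \right)} = -6 + 5^{2} + 2 \cdot 5 = -6 + 25 + 10 = 29$)
$\left(t + d{\left(16 \right)}\right) 225 = \left(333 + 29\right) 225 = 362 \cdot 225 = 81450$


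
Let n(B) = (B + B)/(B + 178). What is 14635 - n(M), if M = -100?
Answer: 570865/39 ≈ 14638.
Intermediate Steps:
n(B) = 2*B/(178 + B) (n(B) = (2*B)/(178 + B) = 2*B/(178 + B))
14635 - n(M) = 14635 - 2*(-100)/(178 - 100) = 14635 - 2*(-100)/78 = 14635 - 1*(-100/39) = 14635 + 100/39 = 570865/39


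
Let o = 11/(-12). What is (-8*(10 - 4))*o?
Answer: 44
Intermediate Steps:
o = -11/12 (o = 11*(-1/12) = -11/12 ≈ -0.91667)
(-8*(10 - 4))*o = -8*(10 - 4)*(-11/12) = -8*6*(-11/12) = -48*(-11/12) = 44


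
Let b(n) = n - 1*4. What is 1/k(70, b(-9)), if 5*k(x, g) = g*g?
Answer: 5/169 ≈ 0.029586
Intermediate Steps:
b(n) = -4 + n (b(n) = n - 4 = -4 + n)
k(x, g) = g²/5 (k(x, g) = (g*g)/5 = g²/5)
1/k(70, b(-9)) = 1/((-4 - 9)²/5) = 1/((⅕)*(-13)²) = 1/((⅕)*169) = 1/(169/5) = 5/169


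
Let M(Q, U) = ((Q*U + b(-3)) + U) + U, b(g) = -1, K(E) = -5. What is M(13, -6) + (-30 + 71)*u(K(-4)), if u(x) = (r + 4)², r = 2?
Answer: 1385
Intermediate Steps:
M(Q, U) = -1 + 2*U + Q*U (M(Q, U) = ((Q*U - 1) + U) + U = ((-1 + Q*U) + U) + U = (-1 + U + Q*U) + U = -1 + 2*U + Q*U)
u(x) = 36 (u(x) = (2 + 4)² = 6² = 36)
M(13, -6) + (-30 + 71)*u(K(-4)) = (-1 + 2*(-6) + 13*(-6)) + (-30 + 71)*36 = (-1 - 12 - 78) + 41*36 = -91 + 1476 = 1385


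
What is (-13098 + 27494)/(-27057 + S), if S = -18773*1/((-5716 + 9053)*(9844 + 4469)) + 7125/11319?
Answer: -2594272076343948/4875770183815495 ≈ -0.53207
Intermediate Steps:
S = 113365061846/180207840813 (S = -18773/(14313*3337) + 7125*(1/11319) = -18773/47762481 + 2375/3773 = 113365061846/180207840813 ≈ 0.62908)
(-13098 + 27494)/(-27057 + S) = (-13098 + 27494)/(-27057 + 113365061846/180207840813) = 14396/(-4875770183815495/180207840813) = 14396*(-180207840813/4875770183815495) = -2594272076343948/4875770183815495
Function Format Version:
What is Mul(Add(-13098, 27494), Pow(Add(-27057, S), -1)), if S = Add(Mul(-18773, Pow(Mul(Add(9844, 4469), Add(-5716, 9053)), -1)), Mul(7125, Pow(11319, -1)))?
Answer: Rational(-2594272076343948, 4875770183815495) ≈ -0.53207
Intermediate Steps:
S = Rational(113365061846, 180207840813) (S = Add(Mul(-18773, Pow(Mul(14313, 3337), -1)), Mul(7125, Rational(1, 11319))) = Add(Mul(-18773, Pow(47762481, -1)), Rational(2375, 3773)) = Add(Mul(-18773, Rational(1, 47762481)), Rational(2375, 3773)) = Add(Rational(-18773, 47762481), Rational(2375, 3773)) = Rational(113365061846, 180207840813) ≈ 0.62908)
Mul(Add(-13098, 27494), Pow(Add(-27057, S), -1)) = Mul(Add(-13098, 27494), Pow(Add(-27057, Rational(113365061846, 180207840813)), -1)) = Mul(14396, Pow(Rational(-4875770183815495, 180207840813), -1)) = Mul(14396, Rational(-180207840813, 4875770183815495)) = Rational(-2594272076343948, 4875770183815495)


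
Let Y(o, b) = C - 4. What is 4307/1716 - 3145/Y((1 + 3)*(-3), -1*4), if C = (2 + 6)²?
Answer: -21410/429 ≈ -49.907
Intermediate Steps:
C = 64 (C = 8² = 64)
Y(o, b) = 60 (Y(o, b) = 64 - 4 = 60)
4307/1716 - 3145/Y((1 + 3)*(-3), -1*4) = 4307/1716 - 3145/60 = 4307*(1/1716) - 3145*1/60 = 4307/1716 - 629/12 = -21410/429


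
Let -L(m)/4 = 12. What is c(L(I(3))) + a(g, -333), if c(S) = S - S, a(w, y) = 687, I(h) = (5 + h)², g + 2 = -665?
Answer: 687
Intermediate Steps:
g = -667 (g = -2 - 665 = -667)
L(m) = -48 (L(m) = -4*12 = -48)
c(S) = 0
c(L(I(3))) + a(g, -333) = 0 + 687 = 687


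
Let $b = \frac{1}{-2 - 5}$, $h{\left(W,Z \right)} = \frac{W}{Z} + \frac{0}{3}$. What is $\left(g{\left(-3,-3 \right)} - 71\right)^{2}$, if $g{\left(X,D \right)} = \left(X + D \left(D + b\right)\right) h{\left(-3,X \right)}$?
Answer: $\frac{204304}{49} \approx 4169.5$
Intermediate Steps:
$h{\left(W,Z \right)} = \frac{W}{Z}$ ($h{\left(W,Z \right)} = \frac{W}{Z} + 0 \cdot \frac{1}{3} = \frac{W}{Z} + 0 = \frac{W}{Z}$)
$b = - \frac{1}{7}$ ($b = \frac{1}{-7} = - \frac{1}{7} \approx -0.14286$)
$g{\left(X,D \right)} = - \frac{3 \left(X + D \left(- \frac{1}{7} + D\right)\right)}{X}$ ($g{\left(X,D \right)} = \left(X + D \left(D - \frac{1}{7}\right)\right) \left(- \frac{3}{X}\right) = \left(X + D \left(- \frac{1}{7} + D\right)\right) \left(- \frac{3}{X}\right) = - \frac{3 \left(X + D \left(- \frac{1}{7} + D\right)\right)}{X}$)
$\left(g{\left(-3,-3 \right)} - 71\right)^{2} = \left(\frac{3 \left(-3 - -21 - 7 \left(-3\right)^{2}\right)}{7 \left(-3\right)} - 71\right)^{2} = \left(\frac{3}{7} \left(- \frac{1}{3}\right) \left(-3 + 21 - 63\right) - 71\right)^{2} = \left(\frac{3}{7} \left(- \frac{1}{3}\right) \left(-45\right) - 71\right)^{2} = \left(\frac{45}{7} - 71\right)^{2} = \left(- \frac{452}{7}\right)^{2} = \frac{204304}{49}$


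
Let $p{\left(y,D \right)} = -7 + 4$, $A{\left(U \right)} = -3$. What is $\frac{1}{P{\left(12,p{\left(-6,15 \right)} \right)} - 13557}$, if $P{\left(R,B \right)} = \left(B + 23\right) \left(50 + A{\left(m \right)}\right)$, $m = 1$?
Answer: $- \frac{1}{12617} \approx -7.9258 \cdot 10^{-5}$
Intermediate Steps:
$p{\left(y,D \right)} = -3$
$P{\left(R,B \right)} = 1081 + 47 B$ ($P{\left(R,B \right)} = \left(B + 23\right) \left(50 - 3\right) = \left(23 + B\right) 47 = 1081 + 47 B$)
$\frac{1}{P{\left(12,p{\left(-6,15 \right)} \right)} - 13557} = \frac{1}{\left(1081 + 47 \left(-3\right)\right) - 13557} = \frac{1}{\left(1081 - 141\right) - 13557} = \frac{1}{940 - 13557} = \frac{1}{-12617} = - \frac{1}{12617}$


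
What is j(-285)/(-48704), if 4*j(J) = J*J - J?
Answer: -40755/97408 ≈ -0.41839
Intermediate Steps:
j(J) = -J/4 + J**2/4 (j(J) = (J*J - J)/4 = (J**2 - J)/4 = -J/4 + J**2/4)
j(-285)/(-48704) = ((1/4)*(-285)*(-1 - 285))/(-48704) = ((1/4)*(-285)*(-286))*(-1/48704) = (40755/2)*(-1/48704) = -40755/97408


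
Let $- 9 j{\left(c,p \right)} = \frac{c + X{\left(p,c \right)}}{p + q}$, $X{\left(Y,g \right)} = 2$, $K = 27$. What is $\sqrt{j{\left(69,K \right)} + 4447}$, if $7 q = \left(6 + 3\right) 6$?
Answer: $\frac{2 \sqrt{7293819}}{81} \approx 66.684$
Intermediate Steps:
$q = \frac{54}{7}$ ($q = \frac{\left(6 + 3\right) 6}{7} = \frac{9 \cdot 6}{7} = \frac{1}{7} \cdot 54 = \frac{54}{7} \approx 7.7143$)
$j{\left(c,p \right)} = - \frac{2 + c}{9 \left(\frac{54}{7} + p\right)}$ ($j{\left(c,p \right)} = - \frac{\left(c + 2\right) \frac{1}{p + \frac{54}{7}}}{9} = - \frac{\left(2 + c\right) \frac{1}{\frac{54}{7} + p}}{9} = - \frac{\frac{1}{\frac{54}{7} + p} \left(2 + c\right)}{9} = - \frac{2 + c}{9 \left(\frac{54}{7} + p\right)}$)
$\sqrt{j{\left(69,K \right)} + 4447} = \sqrt{\frac{7 \left(-2 - 69\right)}{9 \left(54 + 7 \cdot 27\right)} + 4447} = \sqrt{\frac{7 \left(-2 - 69\right)}{9 \left(54 + 189\right)} + 4447} = \sqrt{\frac{7}{9} \cdot \frac{1}{243} \left(-71\right) + 4447} = \sqrt{- \frac{497}{2187} + 4447} = \sqrt{\frac{9725092}{2187}} = \frac{2 \sqrt{7293819}}{81}$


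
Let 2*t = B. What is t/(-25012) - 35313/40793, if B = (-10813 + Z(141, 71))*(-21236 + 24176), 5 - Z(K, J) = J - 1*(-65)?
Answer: 163845370371/255078629 ≈ 642.33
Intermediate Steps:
Z(K, J) = -60 - J (Z(K, J) = 5 - (J - 1*(-65)) = 5 - (J + 65) = 5 - (65 + J) = 5 + (-65 - J) = -60 - J)
B = -32175360 (B = (-10813 + (-60 - 1*71))*(-21236 + 24176) = (-10813 + (-60 - 71))*2940 = (-10813 - 131)*2940 = -10944*2940 = -32175360)
t = -16087680 (t = (1/2)*(-32175360) = -16087680)
t/(-25012) - 35313/40793 = -16087680/(-25012) - 35313/40793 = -16087680*(-1/25012) - 35313*1/40793 = 4021920/6253 - 35313/40793 = 163845370371/255078629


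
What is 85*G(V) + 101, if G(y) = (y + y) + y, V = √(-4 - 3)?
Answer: 101 + 255*I*√7 ≈ 101.0 + 674.67*I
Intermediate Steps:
V = I*√7 (V = √(-7) = I*√7 ≈ 2.6458*I)
G(y) = 3*y (G(y) = 2*y + y = 3*y)
85*G(V) + 101 = 85*(3*(I*√7)) + 101 = 85*(3*I*√7) + 101 = 255*I*√7 + 101 = 101 + 255*I*√7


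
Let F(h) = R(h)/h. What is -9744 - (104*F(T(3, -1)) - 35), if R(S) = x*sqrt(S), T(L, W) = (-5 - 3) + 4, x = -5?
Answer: -9709 - 260*I ≈ -9709.0 - 260.0*I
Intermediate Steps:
T(L, W) = -4 (T(L, W) = -8 + 4 = -4)
R(S) = -5*sqrt(S)
F(h) = -5/sqrt(h) (F(h) = (-5*sqrt(h))/h = -5/sqrt(h))
-9744 - (104*F(T(3, -1)) - 35) = -9744 - (104*(-(-5)*I/2) - 35) = -9744 - (104*(5*I/2) - 35) = -9744 - (260*I - 35) = -9744 - (-35 + 260*I) = -9744 + (35 - 260*I) = -9709 - 260*I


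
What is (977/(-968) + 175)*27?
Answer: 4547421/968 ≈ 4697.8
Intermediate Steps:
(977/(-968) + 175)*27 = (977*(-1/968) + 175)*27 = (-977/968 + 175)*27 = (168423/968)*27 = 4547421/968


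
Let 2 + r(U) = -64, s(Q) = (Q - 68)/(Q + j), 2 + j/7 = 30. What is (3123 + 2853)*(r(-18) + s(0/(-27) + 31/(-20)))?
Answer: -1542196440/3889 ≈ -3.9655e+5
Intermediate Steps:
j = 196 (j = -14 + 7*30 = -14 + 210 = 196)
s(Q) = (-68 + Q)/(196 + Q) (s(Q) = (Q - 68)/(Q + 196) = (-68 + Q)/(196 + Q))
r(U) = -66 (r(U) = -2 - 64 = -66)
(3123 + 2853)*(r(-18) + s(0/(-27) + 31/(-20))) = (3123 + 2853)*(-66 + (-68 + (0/(-27) + 31/(-20)))/(196 + (0/(-27) + 31/(-20)))) = 5976*(-66 + (-68 + (0*(-1/27) + 31*(-1/20)))/(196 + (0*(-1/27) + 31*(-1/20)))) = 5976*(-66 + (-68 + (0 - 31/20))/(196 + (0 - 31/20))) = 5976*(-66 + (-68 - 31/20)/(196 - 31/20)) = 5976*(-66 - 1391/20/(3889/20)) = 5976*(-66 + (20/3889)*(-1391/20)) = 5976*(-66 - 1391/3889) = 5976*(-258065/3889) = -1542196440/3889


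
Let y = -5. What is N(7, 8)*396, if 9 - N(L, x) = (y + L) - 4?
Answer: 4356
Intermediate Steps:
N(L, x) = 18 - L (N(L, x) = 9 - ((-5 + L) - 4) = 9 - (-9 + L) = 9 + (9 - L) = 18 - L)
N(7, 8)*396 = (18 - 1*7)*396 = (18 - 7)*396 = 11*396 = 4356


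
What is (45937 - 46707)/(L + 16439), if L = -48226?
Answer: 110/4541 ≈ 0.024224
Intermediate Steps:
(45937 - 46707)/(L + 16439) = (45937 - 46707)/(-48226 + 16439) = -770/(-31787) = -770*(-1/31787) = 110/4541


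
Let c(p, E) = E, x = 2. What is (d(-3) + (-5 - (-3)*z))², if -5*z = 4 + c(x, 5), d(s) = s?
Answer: 4489/25 ≈ 179.56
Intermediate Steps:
z = -9/5 (z = -(4 + 5)/5 = -⅕*9 = -9/5 ≈ -1.8000)
(d(-3) + (-5 - (-3)*z))² = (-3 + (-5 - (-3)*(-9)/5))² = (-3 + (-5 - 1*27/5))² = (-3 + (-5 - 27/5))² = (-3 - 52/5)² = (-67/5)² = 4489/25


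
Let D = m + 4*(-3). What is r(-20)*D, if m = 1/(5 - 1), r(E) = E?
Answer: 235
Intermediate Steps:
m = 1/4 ≈ 0.25000
D = -47/4 (D = 1/4 + 4*(-3) = 1/4 - 12 = -47/4 ≈ -11.750)
r(-20)*D = -20*(-47/4) = 235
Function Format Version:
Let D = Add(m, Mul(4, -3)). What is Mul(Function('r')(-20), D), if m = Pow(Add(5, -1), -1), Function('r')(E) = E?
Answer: 235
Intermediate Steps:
m = Rational(1, 4) (m = Pow(4, -1) = Rational(1, 4) ≈ 0.25000)
D = Rational(-47, 4) (D = Add(Rational(1, 4), Mul(4, -3)) = Add(Rational(1, 4), -12) = Rational(-47, 4) ≈ -11.750)
Mul(Function('r')(-20), D) = Mul(-20, Rational(-47, 4)) = 235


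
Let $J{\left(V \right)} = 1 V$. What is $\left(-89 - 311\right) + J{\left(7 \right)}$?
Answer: $-393$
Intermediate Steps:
$J{\left(V \right)} = V$
$\left(-89 - 311\right) + J{\left(7 \right)} = \left(-89 - 311\right) + 7 = -400 + 7 = -393$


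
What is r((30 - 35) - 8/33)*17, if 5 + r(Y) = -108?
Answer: -1921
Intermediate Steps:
r(Y) = -113 (r(Y) = -5 - 108 = -113)
r((30 - 35) - 8/33)*17 = -113*17 = -1921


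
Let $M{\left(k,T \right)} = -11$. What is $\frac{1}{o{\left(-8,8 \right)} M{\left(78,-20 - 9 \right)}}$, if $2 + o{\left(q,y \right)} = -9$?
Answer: $\frac{1}{121} \approx 0.0082645$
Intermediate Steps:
$o{\left(q,y \right)} = -11$ ($o{\left(q,y \right)} = -2 - 9 = -11$)
$\frac{1}{o{\left(-8,8 \right)} M{\left(78,-20 - 9 \right)}} = \frac{1}{\left(-11\right) \left(-11\right)} = \frac{1}{121}$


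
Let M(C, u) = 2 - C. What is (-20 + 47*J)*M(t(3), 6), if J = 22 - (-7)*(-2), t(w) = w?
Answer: -356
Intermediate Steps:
J = 8 (J = 22 - 1*14 = 22 - 14 = 8)
(-20 + 47*J)*M(t(3), 6) = (-20 + 47*8)*(2 - 1*3) = (-20 + 376)*(2 - 3) = 356*(-1) = -356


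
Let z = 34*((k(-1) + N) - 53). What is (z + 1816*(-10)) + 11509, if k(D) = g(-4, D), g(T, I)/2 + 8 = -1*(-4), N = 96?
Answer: -5461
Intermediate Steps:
g(T, I) = -8 (g(T, I) = -16 + 2*(-1*(-4)) = -16 + 2*4 = -16 + 8 = -8)
k(D) = -8
z = 1190 (z = 34*((-8 + 96) - 53) = 34*(88 - 53) = 34*35 = 1190)
(z + 1816*(-10)) + 11509 = (1190 + 1816*(-10)) + 11509 = (1190 - 18160) + 11509 = -16970 + 11509 = -5461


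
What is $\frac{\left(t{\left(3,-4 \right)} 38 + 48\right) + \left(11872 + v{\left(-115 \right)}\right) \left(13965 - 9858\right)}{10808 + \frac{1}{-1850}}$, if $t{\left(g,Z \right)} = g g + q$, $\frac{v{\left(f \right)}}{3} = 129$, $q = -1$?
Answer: $\frac{93143920250}{19994799} \approx 4658.4$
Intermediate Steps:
$v{\left(f \right)} = 387$ ($v{\left(f \right)} = 3 \cdot 129 = 387$)
$t{\left(g,Z \right)} = -1 + g^{2}$ ($t{\left(g,Z \right)} = g g - 1 = g^{2} - 1 = -1 + g^{2}$)
$\frac{\left(t{\left(3,-4 \right)} 38 + 48\right) + \left(11872 + v{\left(-115 \right)}\right) \left(13965 - 9858\right)}{10808 + \frac{1}{-1850}} = \frac{\left(\left(-1 + 3^{2}\right) 38 + 48\right) + \left(11872 + 387\right) \left(13965 - 9858\right)}{10808 + \frac{1}{-1850}} = \frac{\left(\left(-1 + 9\right) 38 + 48\right) + 12259 \cdot 4107}{10808 - \frac{1}{1850}} = \frac{\left(8 \cdot 38 + 48\right) + 50347713}{\frac{19994799}{1850}} = \left(\left(304 + 48\right) + 50347713\right) \frac{1850}{19994799} = \left(352 + 50347713\right) \frac{1850}{19994799} = 50348065 \cdot \frac{1850}{19994799} = \frac{93143920250}{19994799}$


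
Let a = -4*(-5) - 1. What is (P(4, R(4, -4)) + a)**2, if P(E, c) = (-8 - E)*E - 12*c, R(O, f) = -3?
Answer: 49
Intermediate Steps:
P(E, c) = -12*c + E*(-8 - E) (P(E, c) = E*(-8 - E) - 12*c = -12*c + E*(-8 - E))
a = 19 (a = 20 - 1 = 19)
(P(4, R(4, -4)) + a)**2 = ((-1*4**2 - 12*(-3) - 8*4) + 19)**2 = ((-1*16 + 36 - 32) + 19)**2 = ((-16 + 36 - 32) + 19)**2 = (-12 + 19)**2 = 7**2 = 49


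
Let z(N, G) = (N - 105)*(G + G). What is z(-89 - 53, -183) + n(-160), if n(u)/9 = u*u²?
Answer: -36773598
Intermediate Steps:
z(N, G) = 2*G*(-105 + N) (z(N, G) = (-105 + N)*(2*G) = 2*G*(-105 + N))
n(u) = 9*u³ (n(u) = 9*(u*u²) = 9*u³)
z(-89 - 53, -183) + n(-160) = 2*(-183)*(-105 + (-89 - 53)) + 9*(-160)³ = 2*(-183)*(-105 - 142) + 9*(-4096000) = 2*(-183)*(-247) - 36864000 = 90402 - 36864000 = -36773598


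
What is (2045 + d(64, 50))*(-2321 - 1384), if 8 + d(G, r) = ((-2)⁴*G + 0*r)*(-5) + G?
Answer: 11185395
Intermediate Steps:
d(G, r) = -8 - 79*G (d(G, r) = -8 + (((-2)⁴*G + 0*r)*(-5) + G) = -8 + ((16*G + 0)*(-5) + G) = -8 + ((16*G)*(-5) + G) = -8 + (-80*G + G) = -8 - 79*G)
(2045 + d(64, 50))*(-2321 - 1384) = (2045 + (-8 - 79*64))*(-2321 - 1384) = (2045 + (-8 - 5056))*(-3705) = (2045 - 5064)*(-3705) = -3019*(-3705) = 11185395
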